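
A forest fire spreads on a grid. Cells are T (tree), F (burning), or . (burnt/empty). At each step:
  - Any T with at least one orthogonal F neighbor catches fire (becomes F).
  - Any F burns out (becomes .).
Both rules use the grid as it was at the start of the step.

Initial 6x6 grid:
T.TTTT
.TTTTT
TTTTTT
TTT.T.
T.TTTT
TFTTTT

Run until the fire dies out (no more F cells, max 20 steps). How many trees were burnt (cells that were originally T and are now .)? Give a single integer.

Answer: 29

Derivation:
Step 1: +2 fires, +1 burnt (F count now 2)
Step 2: +3 fires, +2 burnt (F count now 3)
Step 3: +4 fires, +3 burnt (F count now 4)
Step 4: +5 fires, +4 burnt (F count now 5)
Step 5: +5 fires, +5 burnt (F count now 5)
Step 6: +4 fires, +5 burnt (F count now 4)
Step 7: +3 fires, +4 burnt (F count now 3)
Step 8: +2 fires, +3 burnt (F count now 2)
Step 9: +1 fires, +2 burnt (F count now 1)
Step 10: +0 fires, +1 burnt (F count now 0)
Fire out after step 10
Initially T: 30, now '.': 35
Total burnt (originally-T cells now '.'): 29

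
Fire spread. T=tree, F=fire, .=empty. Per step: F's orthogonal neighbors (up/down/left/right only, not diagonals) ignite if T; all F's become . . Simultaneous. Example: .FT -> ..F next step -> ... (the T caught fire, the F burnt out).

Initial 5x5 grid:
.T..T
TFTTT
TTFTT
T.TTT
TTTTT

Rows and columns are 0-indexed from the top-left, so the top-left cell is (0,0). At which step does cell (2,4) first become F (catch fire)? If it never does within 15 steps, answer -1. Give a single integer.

Step 1: cell (2,4)='T' (+6 fires, +2 burnt)
Step 2: cell (2,4)='F' (+5 fires, +6 burnt)
  -> target ignites at step 2
Step 3: cell (2,4)='.' (+5 fires, +5 burnt)
Step 4: cell (2,4)='.' (+3 fires, +5 burnt)
Step 5: cell (2,4)='.' (+0 fires, +3 burnt)
  fire out at step 5

2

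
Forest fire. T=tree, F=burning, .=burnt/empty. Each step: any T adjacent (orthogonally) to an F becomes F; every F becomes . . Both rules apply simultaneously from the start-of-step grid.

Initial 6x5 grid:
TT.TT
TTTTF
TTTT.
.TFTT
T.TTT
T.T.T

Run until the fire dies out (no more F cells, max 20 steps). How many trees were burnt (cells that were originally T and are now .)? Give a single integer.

Answer: 20

Derivation:
Step 1: +6 fires, +2 burnt (F count now 6)
Step 2: +7 fires, +6 burnt (F count now 7)
Step 3: +3 fires, +7 burnt (F count now 3)
Step 4: +3 fires, +3 burnt (F count now 3)
Step 5: +1 fires, +3 burnt (F count now 1)
Step 6: +0 fires, +1 burnt (F count now 0)
Fire out after step 6
Initially T: 22, now '.': 28
Total burnt (originally-T cells now '.'): 20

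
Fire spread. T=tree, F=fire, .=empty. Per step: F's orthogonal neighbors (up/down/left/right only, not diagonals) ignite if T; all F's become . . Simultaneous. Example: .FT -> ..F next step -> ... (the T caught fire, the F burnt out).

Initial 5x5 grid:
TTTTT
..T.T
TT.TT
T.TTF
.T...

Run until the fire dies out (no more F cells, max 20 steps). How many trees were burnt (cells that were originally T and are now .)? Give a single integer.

Step 1: +2 fires, +1 burnt (F count now 2)
Step 2: +3 fires, +2 burnt (F count now 3)
Step 3: +1 fires, +3 burnt (F count now 1)
Step 4: +1 fires, +1 burnt (F count now 1)
Step 5: +1 fires, +1 burnt (F count now 1)
Step 6: +2 fires, +1 burnt (F count now 2)
Step 7: +1 fires, +2 burnt (F count now 1)
Step 8: +0 fires, +1 burnt (F count now 0)
Fire out after step 8
Initially T: 15, now '.': 21
Total burnt (originally-T cells now '.'): 11

Answer: 11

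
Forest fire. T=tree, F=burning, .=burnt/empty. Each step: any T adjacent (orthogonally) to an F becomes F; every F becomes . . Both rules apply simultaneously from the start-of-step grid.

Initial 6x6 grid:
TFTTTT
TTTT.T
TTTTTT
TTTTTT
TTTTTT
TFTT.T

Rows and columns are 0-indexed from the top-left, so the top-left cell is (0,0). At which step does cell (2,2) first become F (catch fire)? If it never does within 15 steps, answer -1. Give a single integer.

Step 1: cell (2,2)='T' (+6 fires, +2 burnt)
Step 2: cell (2,2)='T' (+8 fires, +6 burnt)
Step 3: cell (2,2)='F' (+7 fires, +8 burnt)
  -> target ignites at step 3
Step 4: cell (2,2)='.' (+4 fires, +7 burnt)
Step 5: cell (2,2)='.' (+4 fires, +4 burnt)
Step 6: cell (2,2)='.' (+3 fires, +4 burnt)
Step 7: cell (2,2)='.' (+0 fires, +3 burnt)
  fire out at step 7

3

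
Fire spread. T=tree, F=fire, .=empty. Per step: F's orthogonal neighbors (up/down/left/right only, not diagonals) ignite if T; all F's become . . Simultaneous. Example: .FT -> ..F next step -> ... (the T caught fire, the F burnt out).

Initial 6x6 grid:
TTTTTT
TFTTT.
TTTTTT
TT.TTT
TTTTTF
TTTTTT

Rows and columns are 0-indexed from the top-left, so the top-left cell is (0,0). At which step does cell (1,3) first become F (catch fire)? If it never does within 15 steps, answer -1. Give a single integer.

Step 1: cell (1,3)='T' (+7 fires, +2 burnt)
Step 2: cell (1,3)='F' (+10 fires, +7 burnt)
  -> target ignites at step 2
Step 3: cell (1,3)='.' (+9 fires, +10 burnt)
Step 4: cell (1,3)='.' (+4 fires, +9 burnt)
Step 5: cell (1,3)='.' (+2 fires, +4 burnt)
Step 6: cell (1,3)='.' (+0 fires, +2 burnt)
  fire out at step 6

2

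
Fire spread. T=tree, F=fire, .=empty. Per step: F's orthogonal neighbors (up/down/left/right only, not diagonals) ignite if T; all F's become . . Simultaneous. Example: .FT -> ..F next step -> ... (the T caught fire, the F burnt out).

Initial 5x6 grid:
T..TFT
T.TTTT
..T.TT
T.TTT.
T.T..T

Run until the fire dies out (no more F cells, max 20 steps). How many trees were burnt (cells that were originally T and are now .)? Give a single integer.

Step 1: +3 fires, +1 burnt (F count now 3)
Step 2: +3 fires, +3 burnt (F count now 3)
Step 3: +3 fires, +3 burnt (F count now 3)
Step 4: +2 fires, +3 burnt (F count now 2)
Step 5: +1 fires, +2 burnt (F count now 1)
Step 6: +1 fires, +1 burnt (F count now 1)
Step 7: +0 fires, +1 burnt (F count now 0)
Fire out after step 7
Initially T: 18, now '.': 25
Total burnt (originally-T cells now '.'): 13

Answer: 13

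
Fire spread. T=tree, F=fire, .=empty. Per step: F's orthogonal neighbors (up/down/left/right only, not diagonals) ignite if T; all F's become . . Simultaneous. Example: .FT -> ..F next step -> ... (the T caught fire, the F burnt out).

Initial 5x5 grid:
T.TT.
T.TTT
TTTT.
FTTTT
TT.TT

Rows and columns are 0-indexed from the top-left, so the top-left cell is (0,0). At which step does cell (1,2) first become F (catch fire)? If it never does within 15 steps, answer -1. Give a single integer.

Step 1: cell (1,2)='T' (+3 fires, +1 burnt)
Step 2: cell (1,2)='T' (+4 fires, +3 burnt)
Step 3: cell (1,2)='T' (+3 fires, +4 burnt)
Step 4: cell (1,2)='F' (+4 fires, +3 burnt)
  -> target ignites at step 4
Step 5: cell (1,2)='.' (+3 fires, +4 burnt)
Step 6: cell (1,2)='.' (+2 fires, +3 burnt)
Step 7: cell (1,2)='.' (+0 fires, +2 burnt)
  fire out at step 7

4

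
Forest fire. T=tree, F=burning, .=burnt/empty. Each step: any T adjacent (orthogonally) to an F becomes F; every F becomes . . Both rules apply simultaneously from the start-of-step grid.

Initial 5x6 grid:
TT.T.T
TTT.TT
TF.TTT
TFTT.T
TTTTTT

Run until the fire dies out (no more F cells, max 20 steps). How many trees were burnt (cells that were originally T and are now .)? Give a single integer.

Answer: 22

Derivation:
Step 1: +5 fires, +2 burnt (F count now 5)
Step 2: +6 fires, +5 burnt (F count now 6)
Step 3: +3 fires, +6 burnt (F count now 3)
Step 4: +2 fires, +3 burnt (F count now 2)
Step 5: +3 fires, +2 burnt (F count now 3)
Step 6: +2 fires, +3 burnt (F count now 2)
Step 7: +1 fires, +2 burnt (F count now 1)
Step 8: +0 fires, +1 burnt (F count now 0)
Fire out after step 8
Initially T: 23, now '.': 29
Total burnt (originally-T cells now '.'): 22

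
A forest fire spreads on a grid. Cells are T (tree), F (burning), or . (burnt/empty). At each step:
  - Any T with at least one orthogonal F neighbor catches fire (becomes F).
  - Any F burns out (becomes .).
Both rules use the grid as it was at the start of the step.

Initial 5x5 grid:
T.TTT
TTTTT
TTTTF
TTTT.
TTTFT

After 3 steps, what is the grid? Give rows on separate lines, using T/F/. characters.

Step 1: 5 trees catch fire, 2 burn out
  T.TTT
  TTTTF
  TTTF.
  TTTF.
  TTF.F
Step 2: 5 trees catch fire, 5 burn out
  T.TTF
  TTTF.
  TTF..
  TTF..
  TF...
Step 3: 5 trees catch fire, 5 burn out
  T.TF.
  TTF..
  TF...
  TF...
  F....

T.TF.
TTF..
TF...
TF...
F....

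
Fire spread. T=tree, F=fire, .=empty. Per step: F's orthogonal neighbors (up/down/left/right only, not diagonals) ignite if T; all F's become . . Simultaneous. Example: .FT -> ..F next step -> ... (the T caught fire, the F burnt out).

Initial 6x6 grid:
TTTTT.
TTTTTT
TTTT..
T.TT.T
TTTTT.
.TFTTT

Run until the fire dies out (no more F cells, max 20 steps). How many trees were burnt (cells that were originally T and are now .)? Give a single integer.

Step 1: +3 fires, +1 burnt (F count now 3)
Step 2: +4 fires, +3 burnt (F count now 4)
Step 3: +5 fires, +4 burnt (F count now 5)
Step 4: +4 fires, +5 burnt (F count now 4)
Step 5: +4 fires, +4 burnt (F count now 4)
Step 6: +4 fires, +4 burnt (F count now 4)
Step 7: +3 fires, +4 burnt (F count now 3)
Step 8: +0 fires, +3 burnt (F count now 0)
Fire out after step 8
Initially T: 28, now '.': 35
Total burnt (originally-T cells now '.'): 27

Answer: 27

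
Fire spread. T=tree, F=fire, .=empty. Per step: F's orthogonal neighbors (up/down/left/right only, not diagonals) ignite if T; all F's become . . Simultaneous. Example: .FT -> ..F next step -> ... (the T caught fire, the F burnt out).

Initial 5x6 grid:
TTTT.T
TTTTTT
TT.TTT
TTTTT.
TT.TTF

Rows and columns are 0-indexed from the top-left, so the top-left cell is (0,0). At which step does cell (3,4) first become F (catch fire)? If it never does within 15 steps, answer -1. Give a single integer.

Step 1: cell (3,4)='T' (+1 fires, +1 burnt)
Step 2: cell (3,4)='F' (+2 fires, +1 burnt)
  -> target ignites at step 2
Step 3: cell (3,4)='.' (+2 fires, +2 burnt)
Step 4: cell (3,4)='.' (+4 fires, +2 burnt)
Step 5: cell (3,4)='.' (+3 fires, +4 burnt)
Step 6: cell (3,4)='.' (+6 fires, +3 burnt)
Step 7: cell (3,4)='.' (+4 fires, +6 burnt)
Step 8: cell (3,4)='.' (+2 fires, +4 burnt)
Step 9: cell (3,4)='.' (+1 fires, +2 burnt)
Step 10: cell (3,4)='.' (+0 fires, +1 burnt)
  fire out at step 10

2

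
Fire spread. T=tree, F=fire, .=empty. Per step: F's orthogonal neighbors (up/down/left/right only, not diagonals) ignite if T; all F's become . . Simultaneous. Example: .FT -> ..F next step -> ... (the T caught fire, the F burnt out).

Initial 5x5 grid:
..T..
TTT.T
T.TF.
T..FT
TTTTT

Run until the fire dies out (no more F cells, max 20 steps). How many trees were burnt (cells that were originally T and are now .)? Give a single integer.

Answer: 13

Derivation:
Step 1: +3 fires, +2 burnt (F count now 3)
Step 2: +3 fires, +3 burnt (F count now 3)
Step 3: +3 fires, +3 burnt (F count now 3)
Step 4: +2 fires, +3 burnt (F count now 2)
Step 5: +2 fires, +2 burnt (F count now 2)
Step 6: +0 fires, +2 burnt (F count now 0)
Fire out after step 6
Initially T: 14, now '.': 24
Total burnt (originally-T cells now '.'): 13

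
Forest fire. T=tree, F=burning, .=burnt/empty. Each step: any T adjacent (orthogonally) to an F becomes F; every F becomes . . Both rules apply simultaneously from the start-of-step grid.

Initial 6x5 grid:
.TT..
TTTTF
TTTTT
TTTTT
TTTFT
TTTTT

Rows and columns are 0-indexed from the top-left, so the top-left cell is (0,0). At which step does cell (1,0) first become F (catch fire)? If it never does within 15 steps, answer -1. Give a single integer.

Step 1: cell (1,0)='T' (+6 fires, +2 burnt)
Step 2: cell (1,0)='T' (+7 fires, +6 burnt)
Step 3: cell (1,0)='T' (+6 fires, +7 burnt)
Step 4: cell (1,0)='F' (+5 fires, +6 burnt)
  -> target ignites at step 4
Step 5: cell (1,0)='.' (+1 fires, +5 burnt)
Step 6: cell (1,0)='.' (+0 fires, +1 burnt)
  fire out at step 6

4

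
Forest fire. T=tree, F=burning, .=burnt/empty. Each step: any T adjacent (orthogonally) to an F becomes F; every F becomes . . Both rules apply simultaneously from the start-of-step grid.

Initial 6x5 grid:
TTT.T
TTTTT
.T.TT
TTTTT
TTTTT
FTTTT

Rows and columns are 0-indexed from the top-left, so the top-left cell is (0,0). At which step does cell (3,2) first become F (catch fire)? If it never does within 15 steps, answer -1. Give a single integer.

Step 1: cell (3,2)='T' (+2 fires, +1 burnt)
Step 2: cell (3,2)='T' (+3 fires, +2 burnt)
Step 3: cell (3,2)='T' (+3 fires, +3 burnt)
Step 4: cell (3,2)='F' (+4 fires, +3 burnt)
  -> target ignites at step 4
Step 5: cell (3,2)='.' (+3 fires, +4 burnt)
Step 6: cell (3,2)='.' (+5 fires, +3 burnt)
Step 7: cell (3,2)='.' (+4 fires, +5 burnt)
Step 8: cell (3,2)='.' (+1 fires, +4 burnt)
Step 9: cell (3,2)='.' (+1 fires, +1 burnt)
Step 10: cell (3,2)='.' (+0 fires, +1 burnt)
  fire out at step 10

4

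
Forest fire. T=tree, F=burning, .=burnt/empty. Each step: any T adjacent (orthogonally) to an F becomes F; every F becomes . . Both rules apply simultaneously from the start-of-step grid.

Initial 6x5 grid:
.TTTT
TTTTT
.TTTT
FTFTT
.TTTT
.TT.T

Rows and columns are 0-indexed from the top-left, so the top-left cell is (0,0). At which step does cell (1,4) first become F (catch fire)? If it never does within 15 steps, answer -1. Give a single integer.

Step 1: cell (1,4)='T' (+4 fires, +2 burnt)
Step 2: cell (1,4)='T' (+7 fires, +4 burnt)
Step 3: cell (1,4)='T' (+6 fires, +7 burnt)
Step 4: cell (1,4)='F' (+5 fires, +6 burnt)
  -> target ignites at step 4
Step 5: cell (1,4)='.' (+1 fires, +5 burnt)
Step 6: cell (1,4)='.' (+0 fires, +1 burnt)
  fire out at step 6

4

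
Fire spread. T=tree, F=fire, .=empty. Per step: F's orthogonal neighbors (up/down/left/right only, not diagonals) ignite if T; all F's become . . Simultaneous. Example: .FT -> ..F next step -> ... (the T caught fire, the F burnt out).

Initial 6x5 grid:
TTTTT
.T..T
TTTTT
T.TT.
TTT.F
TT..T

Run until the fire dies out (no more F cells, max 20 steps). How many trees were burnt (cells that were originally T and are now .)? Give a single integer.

Step 1: +1 fires, +1 burnt (F count now 1)
Step 2: +0 fires, +1 burnt (F count now 0)
Fire out after step 2
Initially T: 21, now '.': 10
Total burnt (originally-T cells now '.'): 1

Answer: 1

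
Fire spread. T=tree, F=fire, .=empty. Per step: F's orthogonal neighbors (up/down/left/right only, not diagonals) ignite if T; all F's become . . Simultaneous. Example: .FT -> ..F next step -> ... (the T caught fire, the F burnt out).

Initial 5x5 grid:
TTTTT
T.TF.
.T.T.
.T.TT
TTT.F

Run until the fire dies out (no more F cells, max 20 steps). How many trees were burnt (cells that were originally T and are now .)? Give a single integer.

Answer: 10

Derivation:
Step 1: +4 fires, +2 burnt (F count now 4)
Step 2: +3 fires, +4 burnt (F count now 3)
Step 3: +1 fires, +3 burnt (F count now 1)
Step 4: +1 fires, +1 burnt (F count now 1)
Step 5: +1 fires, +1 burnt (F count now 1)
Step 6: +0 fires, +1 burnt (F count now 0)
Fire out after step 6
Initially T: 15, now '.': 20
Total burnt (originally-T cells now '.'): 10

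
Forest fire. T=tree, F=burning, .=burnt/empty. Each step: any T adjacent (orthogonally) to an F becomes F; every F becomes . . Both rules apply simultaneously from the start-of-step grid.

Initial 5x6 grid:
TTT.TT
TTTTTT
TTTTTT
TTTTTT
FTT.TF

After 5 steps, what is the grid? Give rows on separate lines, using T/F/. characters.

Step 1: 4 trees catch fire, 2 burn out
  TTT.TT
  TTTTTT
  TTTTTT
  FTTTTF
  .FT.F.
Step 2: 5 trees catch fire, 4 burn out
  TTT.TT
  TTTTTT
  FTTTTF
  .FTTF.
  ..F...
Step 3: 6 trees catch fire, 5 burn out
  TTT.TT
  FTTTTF
  .FTTF.
  ..FF..
  ......
Step 4: 6 trees catch fire, 6 burn out
  FTT.TF
  .FTTF.
  ..FF..
  ......
  ......
Step 5: 4 trees catch fire, 6 burn out
  .FT.F.
  ..FF..
  ......
  ......
  ......

.FT.F.
..FF..
......
......
......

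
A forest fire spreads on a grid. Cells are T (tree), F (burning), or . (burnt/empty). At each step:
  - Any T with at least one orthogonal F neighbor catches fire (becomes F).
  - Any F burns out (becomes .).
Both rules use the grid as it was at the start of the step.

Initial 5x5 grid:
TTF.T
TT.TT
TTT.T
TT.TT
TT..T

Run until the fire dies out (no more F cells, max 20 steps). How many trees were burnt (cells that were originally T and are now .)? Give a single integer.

Step 1: +1 fires, +1 burnt (F count now 1)
Step 2: +2 fires, +1 burnt (F count now 2)
Step 3: +2 fires, +2 burnt (F count now 2)
Step 4: +3 fires, +2 burnt (F count now 3)
Step 5: +2 fires, +3 burnt (F count now 2)
Step 6: +1 fires, +2 burnt (F count now 1)
Step 7: +0 fires, +1 burnt (F count now 0)
Fire out after step 7
Initially T: 18, now '.': 18
Total burnt (originally-T cells now '.'): 11

Answer: 11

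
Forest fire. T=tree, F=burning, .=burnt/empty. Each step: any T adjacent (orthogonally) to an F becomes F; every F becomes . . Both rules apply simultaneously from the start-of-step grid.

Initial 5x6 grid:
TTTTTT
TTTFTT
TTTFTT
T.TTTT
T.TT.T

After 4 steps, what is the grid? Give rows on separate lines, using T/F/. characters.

Step 1: 6 trees catch fire, 2 burn out
  TTTFTT
  TTF.FT
  TTF.FT
  T.TFTT
  T.TT.T
Step 2: 9 trees catch fire, 6 burn out
  TTF.FT
  TF...F
  TF...F
  T.F.FT
  T.TF.T
Step 3: 6 trees catch fire, 9 burn out
  TF...F
  F.....
  F.....
  T....F
  T.F..T
Step 4: 3 trees catch fire, 6 burn out
  F.....
  ......
  ......
  F.....
  T....F

F.....
......
......
F.....
T....F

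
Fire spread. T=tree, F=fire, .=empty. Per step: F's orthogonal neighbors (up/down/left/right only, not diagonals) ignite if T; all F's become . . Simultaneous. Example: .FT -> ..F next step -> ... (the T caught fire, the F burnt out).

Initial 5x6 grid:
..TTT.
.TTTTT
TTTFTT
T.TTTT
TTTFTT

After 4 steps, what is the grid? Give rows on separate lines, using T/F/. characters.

Step 1: 6 trees catch fire, 2 burn out
  ..TTT.
  .TTFTT
  TTF.FT
  T.TFTT
  TTF.FT
Step 2: 9 trees catch fire, 6 burn out
  ..TFT.
  .TF.FT
  TF...F
  T.F.FT
  TF...F
Step 3: 7 trees catch fire, 9 burn out
  ..F.F.
  .F...F
  F.....
  T....F
  F.....
Step 4: 1 trees catch fire, 7 burn out
  ......
  ......
  ......
  F.....
  ......

......
......
......
F.....
......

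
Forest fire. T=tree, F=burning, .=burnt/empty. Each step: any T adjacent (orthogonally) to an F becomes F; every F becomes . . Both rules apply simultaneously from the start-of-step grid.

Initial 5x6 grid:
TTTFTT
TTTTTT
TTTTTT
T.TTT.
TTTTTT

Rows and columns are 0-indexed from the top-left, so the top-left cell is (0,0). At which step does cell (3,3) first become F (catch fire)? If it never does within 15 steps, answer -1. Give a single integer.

Step 1: cell (3,3)='T' (+3 fires, +1 burnt)
Step 2: cell (3,3)='T' (+5 fires, +3 burnt)
Step 3: cell (3,3)='F' (+6 fires, +5 burnt)
  -> target ignites at step 3
Step 4: cell (3,3)='.' (+6 fires, +6 burnt)
Step 5: cell (3,3)='.' (+3 fires, +6 burnt)
Step 6: cell (3,3)='.' (+3 fires, +3 burnt)
Step 7: cell (3,3)='.' (+1 fires, +3 burnt)
Step 8: cell (3,3)='.' (+0 fires, +1 burnt)
  fire out at step 8

3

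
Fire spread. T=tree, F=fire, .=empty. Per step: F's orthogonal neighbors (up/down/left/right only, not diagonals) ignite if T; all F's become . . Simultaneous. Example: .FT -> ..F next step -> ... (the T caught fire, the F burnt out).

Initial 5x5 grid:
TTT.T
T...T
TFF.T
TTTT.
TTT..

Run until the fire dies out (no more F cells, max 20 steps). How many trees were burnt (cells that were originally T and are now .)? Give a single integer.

Step 1: +3 fires, +2 burnt (F count now 3)
Step 2: +5 fires, +3 burnt (F count now 5)
Step 3: +2 fires, +5 burnt (F count now 2)
Step 4: +1 fires, +2 burnt (F count now 1)
Step 5: +1 fires, +1 burnt (F count now 1)
Step 6: +0 fires, +1 burnt (F count now 0)
Fire out after step 6
Initially T: 15, now '.': 22
Total burnt (originally-T cells now '.'): 12

Answer: 12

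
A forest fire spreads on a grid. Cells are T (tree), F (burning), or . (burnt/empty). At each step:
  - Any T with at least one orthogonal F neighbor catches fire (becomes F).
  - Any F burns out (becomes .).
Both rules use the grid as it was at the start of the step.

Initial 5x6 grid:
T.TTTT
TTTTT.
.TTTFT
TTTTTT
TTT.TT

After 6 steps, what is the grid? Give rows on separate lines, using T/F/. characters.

Step 1: 4 trees catch fire, 1 burn out
  T.TTTT
  TTTTF.
  .TTF.F
  TTTTFT
  TTT.TT
Step 2: 6 trees catch fire, 4 burn out
  T.TTFT
  TTTF..
  .TF...
  TTTF.F
  TTT.FT
Step 3: 6 trees catch fire, 6 burn out
  T.TF.F
  TTF...
  .F....
  TTF...
  TTT..F
Step 4: 4 trees catch fire, 6 burn out
  T.F...
  TF....
  ......
  TF....
  TTF...
Step 5: 3 trees catch fire, 4 burn out
  T.....
  F.....
  ......
  F.....
  TF....
Step 6: 2 trees catch fire, 3 burn out
  F.....
  ......
  ......
  ......
  F.....

F.....
......
......
......
F.....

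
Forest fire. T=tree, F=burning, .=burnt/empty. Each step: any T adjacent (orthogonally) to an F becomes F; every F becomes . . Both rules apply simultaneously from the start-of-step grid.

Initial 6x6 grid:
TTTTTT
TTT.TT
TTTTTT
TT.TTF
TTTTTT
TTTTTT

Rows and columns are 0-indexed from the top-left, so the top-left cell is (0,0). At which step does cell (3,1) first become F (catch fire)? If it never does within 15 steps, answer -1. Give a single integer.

Step 1: cell (3,1)='T' (+3 fires, +1 burnt)
Step 2: cell (3,1)='T' (+5 fires, +3 burnt)
Step 3: cell (3,1)='T' (+5 fires, +5 burnt)
Step 4: cell (3,1)='T' (+4 fires, +5 burnt)
Step 5: cell (3,1)='T' (+5 fires, +4 burnt)
Step 6: cell (3,1)='F' (+6 fires, +5 burnt)
  -> target ignites at step 6
Step 7: cell (3,1)='.' (+4 fires, +6 burnt)
Step 8: cell (3,1)='.' (+1 fires, +4 burnt)
Step 9: cell (3,1)='.' (+0 fires, +1 burnt)
  fire out at step 9

6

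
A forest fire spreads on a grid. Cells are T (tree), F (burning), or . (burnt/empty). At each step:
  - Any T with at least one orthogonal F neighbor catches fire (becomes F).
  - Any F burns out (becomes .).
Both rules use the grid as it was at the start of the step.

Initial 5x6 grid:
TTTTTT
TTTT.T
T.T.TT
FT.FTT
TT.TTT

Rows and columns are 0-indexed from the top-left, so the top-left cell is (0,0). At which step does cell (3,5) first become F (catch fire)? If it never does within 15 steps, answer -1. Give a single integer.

Step 1: cell (3,5)='T' (+5 fires, +2 burnt)
Step 2: cell (3,5)='F' (+5 fires, +5 burnt)
  -> target ignites at step 2
Step 3: cell (3,5)='.' (+4 fires, +5 burnt)
Step 4: cell (3,5)='.' (+3 fires, +4 burnt)
Step 5: cell (3,5)='.' (+4 fires, +3 burnt)
Step 6: cell (3,5)='.' (+2 fires, +4 burnt)
Step 7: cell (3,5)='.' (+0 fires, +2 burnt)
  fire out at step 7

2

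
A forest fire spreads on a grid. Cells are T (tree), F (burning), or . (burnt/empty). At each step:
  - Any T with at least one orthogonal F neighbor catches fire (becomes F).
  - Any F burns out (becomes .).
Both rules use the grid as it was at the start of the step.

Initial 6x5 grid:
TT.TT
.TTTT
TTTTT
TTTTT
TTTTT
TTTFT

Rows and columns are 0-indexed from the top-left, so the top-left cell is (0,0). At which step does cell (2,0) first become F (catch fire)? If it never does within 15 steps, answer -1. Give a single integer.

Step 1: cell (2,0)='T' (+3 fires, +1 burnt)
Step 2: cell (2,0)='T' (+4 fires, +3 burnt)
Step 3: cell (2,0)='T' (+5 fires, +4 burnt)
Step 4: cell (2,0)='T' (+5 fires, +5 burnt)
Step 5: cell (2,0)='T' (+5 fires, +5 burnt)
Step 6: cell (2,0)='F' (+3 fires, +5 burnt)
  -> target ignites at step 6
Step 7: cell (2,0)='.' (+1 fires, +3 burnt)
Step 8: cell (2,0)='.' (+1 fires, +1 burnt)
Step 9: cell (2,0)='.' (+0 fires, +1 burnt)
  fire out at step 9

6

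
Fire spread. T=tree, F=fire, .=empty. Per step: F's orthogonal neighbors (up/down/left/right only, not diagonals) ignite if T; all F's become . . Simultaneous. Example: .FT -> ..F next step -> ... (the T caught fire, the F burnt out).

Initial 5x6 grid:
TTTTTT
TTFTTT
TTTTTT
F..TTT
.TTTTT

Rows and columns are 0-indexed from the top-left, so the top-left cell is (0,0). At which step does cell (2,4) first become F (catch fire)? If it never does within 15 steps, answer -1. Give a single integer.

Step 1: cell (2,4)='T' (+5 fires, +2 burnt)
Step 2: cell (2,4)='T' (+6 fires, +5 burnt)
Step 3: cell (2,4)='F' (+5 fires, +6 burnt)
  -> target ignites at step 3
Step 4: cell (2,4)='.' (+4 fires, +5 burnt)
Step 5: cell (2,4)='.' (+3 fires, +4 burnt)
Step 6: cell (2,4)='.' (+2 fires, +3 burnt)
Step 7: cell (2,4)='.' (+0 fires, +2 burnt)
  fire out at step 7

3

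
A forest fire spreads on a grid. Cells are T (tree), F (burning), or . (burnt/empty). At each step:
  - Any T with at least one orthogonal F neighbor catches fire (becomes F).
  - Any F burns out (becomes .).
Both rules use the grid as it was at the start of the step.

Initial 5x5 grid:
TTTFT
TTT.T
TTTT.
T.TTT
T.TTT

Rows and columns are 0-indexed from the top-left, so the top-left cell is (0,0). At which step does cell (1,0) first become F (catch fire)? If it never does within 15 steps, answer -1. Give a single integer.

Step 1: cell (1,0)='T' (+2 fires, +1 burnt)
Step 2: cell (1,0)='T' (+3 fires, +2 burnt)
Step 3: cell (1,0)='T' (+3 fires, +3 burnt)
Step 4: cell (1,0)='F' (+4 fires, +3 burnt)
  -> target ignites at step 4
Step 5: cell (1,0)='.' (+3 fires, +4 burnt)
Step 6: cell (1,0)='.' (+3 fires, +3 burnt)
Step 7: cell (1,0)='.' (+2 fires, +3 burnt)
Step 8: cell (1,0)='.' (+0 fires, +2 burnt)
  fire out at step 8

4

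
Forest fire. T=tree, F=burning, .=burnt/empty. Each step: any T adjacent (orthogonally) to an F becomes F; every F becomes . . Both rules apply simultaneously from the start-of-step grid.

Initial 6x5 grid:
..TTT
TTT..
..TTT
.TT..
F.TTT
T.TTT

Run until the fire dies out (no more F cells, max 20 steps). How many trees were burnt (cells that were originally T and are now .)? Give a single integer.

Answer: 1

Derivation:
Step 1: +1 fires, +1 burnt (F count now 1)
Step 2: +0 fires, +1 burnt (F count now 0)
Fire out after step 2
Initially T: 18, now '.': 13
Total burnt (originally-T cells now '.'): 1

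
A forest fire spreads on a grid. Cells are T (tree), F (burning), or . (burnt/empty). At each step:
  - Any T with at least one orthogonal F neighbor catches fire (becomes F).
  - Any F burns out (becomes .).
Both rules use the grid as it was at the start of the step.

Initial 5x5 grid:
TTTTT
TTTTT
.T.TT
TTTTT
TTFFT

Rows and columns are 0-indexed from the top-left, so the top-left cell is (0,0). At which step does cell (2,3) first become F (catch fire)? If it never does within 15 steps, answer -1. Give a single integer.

Step 1: cell (2,3)='T' (+4 fires, +2 burnt)
Step 2: cell (2,3)='F' (+4 fires, +4 burnt)
  -> target ignites at step 2
Step 3: cell (2,3)='.' (+4 fires, +4 burnt)
Step 4: cell (2,3)='.' (+4 fires, +4 burnt)
Step 5: cell (2,3)='.' (+4 fires, +4 burnt)
Step 6: cell (2,3)='.' (+1 fires, +4 burnt)
Step 7: cell (2,3)='.' (+0 fires, +1 burnt)
  fire out at step 7

2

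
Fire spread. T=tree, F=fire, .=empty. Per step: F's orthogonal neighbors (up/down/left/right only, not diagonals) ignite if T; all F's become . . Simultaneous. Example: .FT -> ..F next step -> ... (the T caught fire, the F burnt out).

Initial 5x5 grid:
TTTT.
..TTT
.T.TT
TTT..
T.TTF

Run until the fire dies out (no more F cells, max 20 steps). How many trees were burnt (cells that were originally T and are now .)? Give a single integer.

Step 1: +1 fires, +1 burnt (F count now 1)
Step 2: +1 fires, +1 burnt (F count now 1)
Step 3: +1 fires, +1 burnt (F count now 1)
Step 4: +1 fires, +1 burnt (F count now 1)
Step 5: +2 fires, +1 burnt (F count now 2)
Step 6: +1 fires, +2 burnt (F count now 1)
Step 7: +0 fires, +1 burnt (F count now 0)
Fire out after step 7
Initially T: 16, now '.': 16
Total burnt (originally-T cells now '.'): 7

Answer: 7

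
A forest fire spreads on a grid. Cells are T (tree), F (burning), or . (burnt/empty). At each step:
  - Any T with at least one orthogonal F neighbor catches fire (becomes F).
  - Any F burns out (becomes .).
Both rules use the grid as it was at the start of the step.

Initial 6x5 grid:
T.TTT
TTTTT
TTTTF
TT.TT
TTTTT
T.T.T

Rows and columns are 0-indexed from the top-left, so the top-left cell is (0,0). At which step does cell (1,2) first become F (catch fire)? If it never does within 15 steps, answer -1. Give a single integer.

Step 1: cell (1,2)='T' (+3 fires, +1 burnt)
Step 2: cell (1,2)='T' (+5 fires, +3 burnt)
Step 3: cell (1,2)='F' (+5 fires, +5 burnt)
  -> target ignites at step 3
Step 4: cell (1,2)='.' (+5 fires, +5 burnt)
Step 5: cell (1,2)='.' (+4 fires, +5 burnt)
Step 6: cell (1,2)='.' (+2 fires, +4 burnt)
Step 7: cell (1,2)='.' (+1 fires, +2 burnt)
Step 8: cell (1,2)='.' (+0 fires, +1 burnt)
  fire out at step 8

3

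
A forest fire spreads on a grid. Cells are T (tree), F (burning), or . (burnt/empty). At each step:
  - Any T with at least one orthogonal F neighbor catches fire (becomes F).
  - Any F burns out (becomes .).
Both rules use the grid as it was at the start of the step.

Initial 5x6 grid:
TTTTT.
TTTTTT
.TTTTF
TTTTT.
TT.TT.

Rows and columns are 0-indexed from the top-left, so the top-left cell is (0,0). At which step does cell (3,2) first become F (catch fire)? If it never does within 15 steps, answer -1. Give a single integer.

Step 1: cell (3,2)='T' (+2 fires, +1 burnt)
Step 2: cell (3,2)='T' (+3 fires, +2 burnt)
Step 3: cell (3,2)='T' (+5 fires, +3 burnt)
Step 4: cell (3,2)='F' (+5 fires, +5 burnt)
  -> target ignites at step 4
Step 5: cell (3,2)='.' (+3 fires, +5 burnt)
Step 6: cell (3,2)='.' (+4 fires, +3 burnt)
Step 7: cell (3,2)='.' (+2 fires, +4 burnt)
Step 8: cell (3,2)='.' (+0 fires, +2 burnt)
  fire out at step 8

4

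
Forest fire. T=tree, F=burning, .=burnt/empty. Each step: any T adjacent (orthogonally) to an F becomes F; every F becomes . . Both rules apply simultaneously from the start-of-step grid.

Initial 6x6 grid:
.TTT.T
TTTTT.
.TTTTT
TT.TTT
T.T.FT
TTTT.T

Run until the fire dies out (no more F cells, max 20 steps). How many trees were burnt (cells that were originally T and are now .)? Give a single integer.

Step 1: +2 fires, +1 burnt (F count now 2)
Step 2: +4 fires, +2 burnt (F count now 4)
Step 3: +3 fires, +4 burnt (F count now 3)
Step 4: +2 fires, +3 burnt (F count now 2)
Step 5: +3 fires, +2 burnt (F count now 3)
Step 6: +3 fires, +3 burnt (F count now 3)
Step 7: +3 fires, +3 burnt (F count now 3)
Step 8: +1 fires, +3 burnt (F count now 1)
Step 9: +1 fires, +1 burnt (F count now 1)
Step 10: +1 fires, +1 burnt (F count now 1)
Step 11: +1 fires, +1 burnt (F count now 1)
Step 12: +2 fires, +1 burnt (F count now 2)
Step 13: +0 fires, +2 burnt (F count now 0)
Fire out after step 13
Initially T: 27, now '.': 35
Total burnt (originally-T cells now '.'): 26

Answer: 26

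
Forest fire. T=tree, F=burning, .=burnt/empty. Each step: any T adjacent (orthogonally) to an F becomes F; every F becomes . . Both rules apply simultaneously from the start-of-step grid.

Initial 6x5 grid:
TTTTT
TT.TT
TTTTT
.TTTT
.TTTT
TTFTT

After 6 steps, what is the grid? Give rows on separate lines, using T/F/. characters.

Step 1: 3 trees catch fire, 1 burn out
  TTTTT
  TT.TT
  TTTTT
  .TTTT
  .TFTT
  TF.FT
Step 2: 5 trees catch fire, 3 burn out
  TTTTT
  TT.TT
  TTTTT
  .TFTT
  .F.FT
  F...F
Step 3: 4 trees catch fire, 5 burn out
  TTTTT
  TT.TT
  TTFTT
  .F.FT
  ....F
  .....
Step 4: 3 trees catch fire, 4 burn out
  TTTTT
  TT.TT
  TF.FT
  ....F
  .....
  .....
Step 5: 4 trees catch fire, 3 burn out
  TTTTT
  TF.FT
  F...F
  .....
  .....
  .....
Step 6: 4 trees catch fire, 4 burn out
  TFTFT
  F...F
  .....
  .....
  .....
  .....

TFTFT
F...F
.....
.....
.....
.....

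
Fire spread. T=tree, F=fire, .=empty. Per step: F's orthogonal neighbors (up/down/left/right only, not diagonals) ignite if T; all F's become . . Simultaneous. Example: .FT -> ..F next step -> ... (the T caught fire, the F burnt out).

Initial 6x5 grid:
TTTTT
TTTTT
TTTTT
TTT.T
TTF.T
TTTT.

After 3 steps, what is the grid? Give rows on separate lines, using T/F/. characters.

Step 1: 3 trees catch fire, 1 burn out
  TTTTT
  TTTTT
  TTTTT
  TTF.T
  TF..T
  TTFT.
Step 2: 5 trees catch fire, 3 burn out
  TTTTT
  TTTTT
  TTFTT
  TF..T
  F...T
  TF.F.
Step 3: 5 trees catch fire, 5 burn out
  TTTTT
  TTFTT
  TF.FT
  F...T
  ....T
  F....

TTTTT
TTFTT
TF.FT
F...T
....T
F....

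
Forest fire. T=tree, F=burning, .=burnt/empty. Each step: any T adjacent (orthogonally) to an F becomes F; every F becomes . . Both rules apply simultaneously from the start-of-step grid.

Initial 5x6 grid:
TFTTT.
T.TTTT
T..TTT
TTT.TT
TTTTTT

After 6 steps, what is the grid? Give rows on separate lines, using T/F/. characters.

Step 1: 2 trees catch fire, 1 burn out
  F.FTT.
  T.TTTT
  T..TTT
  TTT.TT
  TTTTTT
Step 2: 3 trees catch fire, 2 burn out
  ...FT.
  F.FTTT
  T..TTT
  TTT.TT
  TTTTTT
Step 3: 3 trees catch fire, 3 burn out
  ....F.
  ...FTT
  F..TTT
  TTT.TT
  TTTTTT
Step 4: 3 trees catch fire, 3 burn out
  ......
  ....FT
  ...FTT
  FTT.TT
  TTTTTT
Step 5: 4 trees catch fire, 3 burn out
  ......
  .....F
  ....FT
  .FT.TT
  FTTTTT
Step 6: 4 trees catch fire, 4 burn out
  ......
  ......
  .....F
  ..F.FT
  .FTTTT

......
......
.....F
..F.FT
.FTTTT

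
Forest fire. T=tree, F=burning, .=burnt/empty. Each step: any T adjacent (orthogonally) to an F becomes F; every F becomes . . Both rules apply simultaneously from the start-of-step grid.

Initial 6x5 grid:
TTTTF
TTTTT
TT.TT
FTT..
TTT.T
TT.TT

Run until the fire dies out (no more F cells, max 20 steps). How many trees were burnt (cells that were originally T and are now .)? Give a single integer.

Step 1: +5 fires, +2 burnt (F count now 5)
Step 2: +8 fires, +5 burnt (F count now 8)
Step 3: +7 fires, +8 burnt (F count now 7)
Step 4: +0 fires, +7 burnt (F count now 0)
Fire out after step 4
Initially T: 23, now '.': 27
Total burnt (originally-T cells now '.'): 20

Answer: 20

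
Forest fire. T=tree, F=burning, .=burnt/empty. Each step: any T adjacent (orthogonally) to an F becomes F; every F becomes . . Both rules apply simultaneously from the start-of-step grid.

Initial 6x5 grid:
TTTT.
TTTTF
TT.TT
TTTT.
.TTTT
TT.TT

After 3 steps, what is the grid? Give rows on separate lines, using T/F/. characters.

Step 1: 2 trees catch fire, 1 burn out
  TTTT.
  TTTF.
  TT.TF
  TTTT.
  .TTTT
  TT.TT
Step 2: 3 trees catch fire, 2 burn out
  TTTF.
  TTF..
  TT.F.
  TTTT.
  .TTTT
  TT.TT
Step 3: 3 trees catch fire, 3 burn out
  TTF..
  TF...
  TT...
  TTTF.
  .TTTT
  TT.TT

TTF..
TF...
TT...
TTTF.
.TTTT
TT.TT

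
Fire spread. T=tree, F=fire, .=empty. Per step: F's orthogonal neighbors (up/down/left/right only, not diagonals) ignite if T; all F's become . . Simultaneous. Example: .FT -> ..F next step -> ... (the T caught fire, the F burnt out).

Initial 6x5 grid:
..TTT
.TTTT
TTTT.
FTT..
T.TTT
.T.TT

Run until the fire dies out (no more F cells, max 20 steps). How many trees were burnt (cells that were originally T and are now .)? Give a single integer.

Answer: 19

Derivation:
Step 1: +3 fires, +1 burnt (F count now 3)
Step 2: +2 fires, +3 burnt (F count now 2)
Step 3: +3 fires, +2 burnt (F count now 3)
Step 4: +3 fires, +3 burnt (F count now 3)
Step 5: +4 fires, +3 burnt (F count now 4)
Step 6: +3 fires, +4 burnt (F count now 3)
Step 7: +1 fires, +3 burnt (F count now 1)
Step 8: +0 fires, +1 burnt (F count now 0)
Fire out after step 8
Initially T: 20, now '.': 29
Total burnt (originally-T cells now '.'): 19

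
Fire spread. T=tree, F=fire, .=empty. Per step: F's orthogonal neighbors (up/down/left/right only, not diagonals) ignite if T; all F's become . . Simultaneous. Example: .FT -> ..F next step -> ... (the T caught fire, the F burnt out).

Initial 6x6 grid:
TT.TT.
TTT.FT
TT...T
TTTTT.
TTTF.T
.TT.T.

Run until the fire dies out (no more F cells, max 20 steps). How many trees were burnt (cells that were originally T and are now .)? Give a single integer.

Answer: 21

Derivation:
Step 1: +4 fires, +2 burnt (F count now 4)
Step 2: +6 fires, +4 burnt (F count now 6)
Step 3: +3 fires, +6 burnt (F count now 3)
Step 4: +2 fires, +3 burnt (F count now 2)
Step 5: +2 fires, +2 burnt (F count now 2)
Step 6: +3 fires, +2 burnt (F count now 3)
Step 7: +1 fires, +3 burnt (F count now 1)
Step 8: +0 fires, +1 burnt (F count now 0)
Fire out after step 8
Initially T: 23, now '.': 34
Total burnt (originally-T cells now '.'): 21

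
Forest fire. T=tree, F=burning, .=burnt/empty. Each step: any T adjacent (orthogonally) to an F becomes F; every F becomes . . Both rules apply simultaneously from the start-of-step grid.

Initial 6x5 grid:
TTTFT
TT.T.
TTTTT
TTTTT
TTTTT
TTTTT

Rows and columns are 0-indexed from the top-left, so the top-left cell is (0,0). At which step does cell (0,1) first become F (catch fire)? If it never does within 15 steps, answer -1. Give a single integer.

Step 1: cell (0,1)='T' (+3 fires, +1 burnt)
Step 2: cell (0,1)='F' (+2 fires, +3 burnt)
  -> target ignites at step 2
Step 3: cell (0,1)='.' (+5 fires, +2 burnt)
Step 4: cell (0,1)='.' (+5 fires, +5 burnt)
Step 5: cell (0,1)='.' (+5 fires, +5 burnt)
Step 6: cell (0,1)='.' (+4 fires, +5 burnt)
Step 7: cell (0,1)='.' (+2 fires, +4 burnt)
Step 8: cell (0,1)='.' (+1 fires, +2 burnt)
Step 9: cell (0,1)='.' (+0 fires, +1 burnt)
  fire out at step 9

2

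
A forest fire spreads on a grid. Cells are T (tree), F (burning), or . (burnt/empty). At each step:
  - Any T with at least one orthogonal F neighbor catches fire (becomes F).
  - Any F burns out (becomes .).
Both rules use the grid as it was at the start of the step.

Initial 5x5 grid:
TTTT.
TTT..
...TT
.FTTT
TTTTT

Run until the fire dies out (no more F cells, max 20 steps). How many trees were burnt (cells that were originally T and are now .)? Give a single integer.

Step 1: +2 fires, +1 burnt (F count now 2)
Step 2: +3 fires, +2 burnt (F count now 3)
Step 3: +3 fires, +3 burnt (F count now 3)
Step 4: +2 fires, +3 burnt (F count now 2)
Step 5: +0 fires, +2 burnt (F count now 0)
Fire out after step 5
Initially T: 17, now '.': 18
Total burnt (originally-T cells now '.'): 10

Answer: 10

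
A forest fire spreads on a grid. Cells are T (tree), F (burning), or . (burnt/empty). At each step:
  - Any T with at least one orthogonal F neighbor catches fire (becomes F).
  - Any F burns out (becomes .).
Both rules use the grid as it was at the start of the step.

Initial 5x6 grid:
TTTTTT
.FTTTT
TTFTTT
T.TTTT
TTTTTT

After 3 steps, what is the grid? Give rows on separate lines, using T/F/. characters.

Step 1: 5 trees catch fire, 2 burn out
  TFTTTT
  ..FTTT
  TF.FTT
  T.FTTT
  TTTTTT
Step 2: 7 trees catch fire, 5 burn out
  F.FTTT
  ...FTT
  F...FT
  T..FTT
  TTFTTT
Step 3: 7 trees catch fire, 7 burn out
  ...FTT
  ....FT
  .....F
  F...FT
  TF.FTT

...FTT
....FT
.....F
F...FT
TF.FTT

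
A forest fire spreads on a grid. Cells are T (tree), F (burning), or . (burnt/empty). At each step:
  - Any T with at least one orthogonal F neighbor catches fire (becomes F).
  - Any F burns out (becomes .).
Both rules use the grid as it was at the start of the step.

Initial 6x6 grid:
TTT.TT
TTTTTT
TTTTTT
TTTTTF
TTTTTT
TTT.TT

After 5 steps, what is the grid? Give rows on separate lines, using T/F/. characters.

Step 1: 3 trees catch fire, 1 burn out
  TTT.TT
  TTTTTT
  TTTTTF
  TTTTF.
  TTTTTF
  TTT.TT
Step 2: 5 trees catch fire, 3 burn out
  TTT.TT
  TTTTTF
  TTTTF.
  TTTF..
  TTTTF.
  TTT.TF
Step 3: 6 trees catch fire, 5 burn out
  TTT.TF
  TTTTF.
  TTTF..
  TTF...
  TTTF..
  TTT.F.
Step 4: 5 trees catch fire, 6 burn out
  TTT.F.
  TTTF..
  TTF...
  TF....
  TTF...
  TTT...
Step 5: 5 trees catch fire, 5 burn out
  TTT...
  TTF...
  TF....
  F.....
  TF....
  TTF...

TTT...
TTF...
TF....
F.....
TF....
TTF...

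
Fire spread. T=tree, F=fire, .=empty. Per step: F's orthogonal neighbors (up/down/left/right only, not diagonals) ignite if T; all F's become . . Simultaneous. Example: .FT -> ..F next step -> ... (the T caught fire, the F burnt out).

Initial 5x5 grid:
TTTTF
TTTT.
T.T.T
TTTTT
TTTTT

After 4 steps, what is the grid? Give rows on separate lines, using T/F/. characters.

Step 1: 1 trees catch fire, 1 burn out
  TTTF.
  TTTT.
  T.T.T
  TTTTT
  TTTTT
Step 2: 2 trees catch fire, 1 burn out
  TTF..
  TTTF.
  T.T.T
  TTTTT
  TTTTT
Step 3: 2 trees catch fire, 2 burn out
  TF...
  TTF..
  T.T.T
  TTTTT
  TTTTT
Step 4: 3 trees catch fire, 2 burn out
  F....
  TF...
  T.F.T
  TTTTT
  TTTTT

F....
TF...
T.F.T
TTTTT
TTTTT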